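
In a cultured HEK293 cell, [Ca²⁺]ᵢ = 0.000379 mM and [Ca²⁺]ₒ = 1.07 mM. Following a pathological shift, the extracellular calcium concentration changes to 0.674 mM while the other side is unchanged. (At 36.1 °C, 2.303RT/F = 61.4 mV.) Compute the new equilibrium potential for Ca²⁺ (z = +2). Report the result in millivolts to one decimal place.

99.8 mV

After the shift: [Ca²⁺]_out = 0.674, [Ca²⁺]_in = 0.000379 mM.
E_new = (61.4/2)·log₁₀(0.674/0.000379) = 30.70 · (3.2500) = 99.78 mV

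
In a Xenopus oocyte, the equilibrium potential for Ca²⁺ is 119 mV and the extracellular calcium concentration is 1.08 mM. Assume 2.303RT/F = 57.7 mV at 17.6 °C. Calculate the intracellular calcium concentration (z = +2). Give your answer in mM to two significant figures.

Nernst: E = (57.7/2) · log₁₀([out]/[in]), so log₁₀([out]/[in]) = 119.0 × 2 / 57.7 = 4.1248.
[out]/[in] = 10^(4.1248) = 1.333e+04.
[in] = 1.08 / 1.333e+04 = 8.103e-05 mM.

0.000081 mM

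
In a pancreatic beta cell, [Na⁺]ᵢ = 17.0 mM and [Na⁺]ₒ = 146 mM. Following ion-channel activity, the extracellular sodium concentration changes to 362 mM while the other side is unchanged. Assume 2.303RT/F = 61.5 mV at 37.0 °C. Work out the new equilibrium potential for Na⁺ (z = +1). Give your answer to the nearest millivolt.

82 mV

After the shift: [Na⁺]_out = 362, [Na⁺]_in = 17.0 mM.
E_new = (61.5/1)·log₁₀(362/17.0) = 61.50 · (1.3283) = 81.69 mV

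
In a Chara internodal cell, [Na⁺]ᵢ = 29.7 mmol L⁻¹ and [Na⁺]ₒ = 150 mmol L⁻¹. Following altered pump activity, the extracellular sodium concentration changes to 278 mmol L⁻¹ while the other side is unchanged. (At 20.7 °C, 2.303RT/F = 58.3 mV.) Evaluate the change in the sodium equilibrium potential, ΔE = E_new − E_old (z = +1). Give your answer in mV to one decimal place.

15.6 mV

E_old = (58.3/1)·log₁₀(150/29.7) = 41.00 mV
E_new = (58.3/1)·log₁₀(278/29.7) = 56.63 mV
ΔE = 56.63 − (41.00) = 15.62 mV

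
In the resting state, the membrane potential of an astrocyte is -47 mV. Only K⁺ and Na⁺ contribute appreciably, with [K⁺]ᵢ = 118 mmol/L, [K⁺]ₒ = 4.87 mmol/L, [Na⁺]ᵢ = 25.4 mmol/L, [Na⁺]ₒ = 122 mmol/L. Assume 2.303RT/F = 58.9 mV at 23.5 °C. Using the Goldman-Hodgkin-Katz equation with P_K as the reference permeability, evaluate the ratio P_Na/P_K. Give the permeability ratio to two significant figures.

0.12

Let α = P_Na/P_K. GHK: Vm = 58.9·log₁₀[(Kₒ + α·Naₒ)/(Kᵢ + α·Naᵢ)].
10^(Vm/58.9) = 10^(-47.0/58.9) = 0.15923
So 0.15923·(Kᵢ + α·Naᵢ) = Kₒ + α·Naₒ → α = (0.15923·118.0 − 4.87) / (122.0 − 0.15923·25.4)
α = (18.79 − 4.87) / (122.0 − 4.045) = 13.92/118 = 0.118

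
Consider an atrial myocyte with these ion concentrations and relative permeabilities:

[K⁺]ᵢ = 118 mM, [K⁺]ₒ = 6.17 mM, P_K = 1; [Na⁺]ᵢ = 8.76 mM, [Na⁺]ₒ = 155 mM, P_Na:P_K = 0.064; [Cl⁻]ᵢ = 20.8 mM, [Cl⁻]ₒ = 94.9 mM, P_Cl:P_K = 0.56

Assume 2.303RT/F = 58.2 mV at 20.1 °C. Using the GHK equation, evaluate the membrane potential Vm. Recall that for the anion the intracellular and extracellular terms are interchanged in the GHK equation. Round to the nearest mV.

Vm = 58.2 · log₁₀[(Σ P·[cation]ₒ + Σ P·[anion]ᵢ) / (Σ P·[cation]ᵢ + Σ P·[anion]ₒ)]
Numerator = 1×6.17 + 0.064×155 + 0.56×20.8 = 27.74
Denominator = 1×118 + 0.064×8.76 + 0.56×94.9 = 171.7
Vm = 58.2 · log₁₀(0.16154) = 58.2 × (-0.7917) = -46.08 mV

-46 mV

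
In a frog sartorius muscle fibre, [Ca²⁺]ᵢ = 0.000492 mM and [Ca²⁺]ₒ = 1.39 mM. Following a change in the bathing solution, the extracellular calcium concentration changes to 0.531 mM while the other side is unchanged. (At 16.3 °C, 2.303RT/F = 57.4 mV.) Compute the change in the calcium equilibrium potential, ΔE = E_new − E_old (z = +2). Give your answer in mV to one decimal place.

E_old = (57.4/2)·log₁₀(1.39/0.000492) = 99.05 mV
E_new = (57.4/2)·log₁₀(0.531/0.000492) = 87.05 mV
ΔE = 87.05 − (99.05) = -11.99 mV

-12.0 mV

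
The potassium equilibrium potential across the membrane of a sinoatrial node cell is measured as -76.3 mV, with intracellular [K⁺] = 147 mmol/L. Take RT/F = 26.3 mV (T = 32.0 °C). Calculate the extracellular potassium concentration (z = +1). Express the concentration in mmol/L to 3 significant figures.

8.08 mmol/L

Nernst: E = (26.3/1) · ln([out]/[in]), so ln([out]/[in]) = -76.3 × 1 / 26.3 = -2.9011.
[out]/[in] = e^(-2.9011) = 0.05496.
[out] = 0.05496 × 147 = 8.079 mmol/L.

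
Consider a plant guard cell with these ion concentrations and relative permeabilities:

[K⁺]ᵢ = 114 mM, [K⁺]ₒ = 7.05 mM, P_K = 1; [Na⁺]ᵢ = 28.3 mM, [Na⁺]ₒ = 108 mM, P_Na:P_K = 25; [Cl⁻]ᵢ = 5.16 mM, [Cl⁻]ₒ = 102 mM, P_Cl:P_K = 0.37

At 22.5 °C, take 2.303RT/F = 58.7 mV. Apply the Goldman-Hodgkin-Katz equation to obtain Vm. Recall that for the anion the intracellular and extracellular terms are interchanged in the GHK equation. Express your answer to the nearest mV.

Vm = 58.7 · log₁₀[(Σ P·[cation]ₒ + Σ P·[anion]ᵢ) / (Σ P·[cation]ᵢ + Σ P·[anion]ₒ)]
Numerator = 1×7.05 + 25×108 + 0.37×5.16 = 2709
Denominator = 1×114 + 25×28.3 + 0.37×102 = 859.2
Vm = 58.7 · log₁₀(3.1527) = 58.7 × (0.4987) = 29.27 mV

29 mV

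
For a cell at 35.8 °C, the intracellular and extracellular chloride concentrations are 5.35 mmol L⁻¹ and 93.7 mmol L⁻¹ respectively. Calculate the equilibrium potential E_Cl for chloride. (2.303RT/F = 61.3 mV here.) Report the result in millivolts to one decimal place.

E = (61.3/z) · log₁₀([Cl⁻]_out/[Cl⁻]_in) with z = -1.
For an anion, dividing by z = -1 reverses the sign.
= (61.3/-1) · log₁₀(93.7/5.35) = -61.30 · log₁₀(17.51)
= -61.30 · (1.2434) = -76.22 mV

-76.2 mV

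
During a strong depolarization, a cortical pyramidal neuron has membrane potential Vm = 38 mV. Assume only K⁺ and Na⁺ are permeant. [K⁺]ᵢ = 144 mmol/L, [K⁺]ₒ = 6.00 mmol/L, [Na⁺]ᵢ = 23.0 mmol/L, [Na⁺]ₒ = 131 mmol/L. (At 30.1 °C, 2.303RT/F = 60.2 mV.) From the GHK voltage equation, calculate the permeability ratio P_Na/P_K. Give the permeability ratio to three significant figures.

18.7

Let α = P_Na/P_K. GHK: Vm = 60.2·log₁₀[(Kₒ + α·Naₒ)/(Kᵢ + α·Naᵢ)].
10^(Vm/60.2) = 10^(38.0/60.2) = 4.2779
So 4.2779·(Kᵢ + α·Naᵢ) = Kₒ + α·Naₒ → α = (4.2779·144.0 − 6.0) / (131.0 − 4.2779·23.0)
α = (616 − 6.0) / (131.0 − 98.39) = 610/32.61 = 18.71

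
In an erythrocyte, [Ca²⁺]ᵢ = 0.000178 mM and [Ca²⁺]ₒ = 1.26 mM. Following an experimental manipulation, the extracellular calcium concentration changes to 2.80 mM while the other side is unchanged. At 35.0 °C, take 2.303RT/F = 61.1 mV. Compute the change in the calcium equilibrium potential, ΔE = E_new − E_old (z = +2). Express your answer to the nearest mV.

E_old = (61.1/2)·log₁₀(1.26/0.000178) = 117.62 mV
E_new = (61.1/2)·log₁₀(2.80/0.000178) = 128.21 mV
ΔE = 128.21 − (117.62) = 10.59 mV

11 mV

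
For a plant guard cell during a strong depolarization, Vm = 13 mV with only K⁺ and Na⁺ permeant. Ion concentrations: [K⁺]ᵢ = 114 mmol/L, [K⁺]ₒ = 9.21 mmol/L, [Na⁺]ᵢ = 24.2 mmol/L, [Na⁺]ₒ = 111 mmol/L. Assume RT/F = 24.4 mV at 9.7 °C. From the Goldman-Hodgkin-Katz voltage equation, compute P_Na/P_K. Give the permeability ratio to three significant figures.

2.65

Let α = P_Na/P_K. GHK: Vm = 24.4·ln[(Kₒ + α·Naₒ)/(Kᵢ + α·Naᵢ)].
e^(Vm/24.4) = e^(13.0/24.4) = 1.7037
So 1.7037·(Kᵢ + α·Naᵢ) = Kₒ + α·Naₒ → α = (1.7037·114.0 − 9.21) / (111.0 − 1.7037·24.2)
α = (194.2 − 9.21) / (111.0 − 41.23) = 185/69.77 = 2.652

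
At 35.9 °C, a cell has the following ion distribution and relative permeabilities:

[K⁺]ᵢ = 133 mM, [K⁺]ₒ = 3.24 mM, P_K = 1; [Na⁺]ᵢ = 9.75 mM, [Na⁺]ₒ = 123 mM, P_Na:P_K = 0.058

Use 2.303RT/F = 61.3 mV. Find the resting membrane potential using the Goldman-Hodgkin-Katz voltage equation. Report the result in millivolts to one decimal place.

Vm = 61.3 · log₁₀[(Σ P·[cation]ₒ + Σ P·[anion]ᵢ) / (Σ P·[cation]ᵢ + Σ P·[anion]ₒ)]
Numerator = 1×3.24 + 0.058×123 = 10.37
Denominator = 1×133 + 0.058×9.75 = 133.6
Vm = 61.3 · log₁₀(0.07767) = 61.3 × (-1.1097) = -68.03 mV

-68.0 mV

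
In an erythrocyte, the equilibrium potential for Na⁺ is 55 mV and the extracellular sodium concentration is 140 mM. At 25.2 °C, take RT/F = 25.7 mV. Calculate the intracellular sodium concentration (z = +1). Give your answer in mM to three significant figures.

Nernst: E = (25.7/1) · ln([out]/[in]), so ln([out]/[in]) = 55.0 × 1 / 25.7 = 2.1401.
[out]/[in] = e^(2.1401) = 8.5.
[in] = 140 / 8.5 = 16.47 mM.

16.5 mM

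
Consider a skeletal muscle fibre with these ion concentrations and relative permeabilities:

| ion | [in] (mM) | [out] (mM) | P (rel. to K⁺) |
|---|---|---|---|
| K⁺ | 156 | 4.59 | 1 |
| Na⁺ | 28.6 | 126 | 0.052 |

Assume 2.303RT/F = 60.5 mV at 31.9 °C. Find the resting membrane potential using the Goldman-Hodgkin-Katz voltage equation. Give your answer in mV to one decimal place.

Vm = 60.5 · log₁₀[(Σ P·[cation]ₒ + Σ P·[anion]ᵢ) / (Σ P·[cation]ᵢ + Σ P·[anion]ₒ)]
Numerator = 1×4.59 + 0.052×126 = 11.14
Denominator = 1×156 + 0.052×28.6 = 157.5
Vm = 60.5 · log₁₀(0.070749) = 60.5 × (-1.1503) = -69.59 mV

-69.6 mV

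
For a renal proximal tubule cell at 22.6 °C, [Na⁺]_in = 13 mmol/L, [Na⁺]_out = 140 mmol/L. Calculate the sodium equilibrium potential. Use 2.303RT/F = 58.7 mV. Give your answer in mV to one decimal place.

E = (58.7/z) · log₁₀([Na⁺]_out/[Na⁺]_in) with z = +1.
= (58.7/1) · log₁₀(140/13) = 58.70 · log₁₀(10.77)
= 58.70 · (1.0322) = 60.59 mV

60.6 mV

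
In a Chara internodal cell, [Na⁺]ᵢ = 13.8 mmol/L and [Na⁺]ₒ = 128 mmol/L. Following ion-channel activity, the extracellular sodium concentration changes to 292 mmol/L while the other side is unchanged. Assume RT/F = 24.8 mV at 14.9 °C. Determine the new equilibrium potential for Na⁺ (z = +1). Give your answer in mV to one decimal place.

75.7 mV

After the shift: [Na⁺]_out = 292, [Na⁺]_in = 13.8 mmol/L.
E_new = (24.8/1)·ln(292/13.8) = 24.80 · (3.0521) = 75.69 mV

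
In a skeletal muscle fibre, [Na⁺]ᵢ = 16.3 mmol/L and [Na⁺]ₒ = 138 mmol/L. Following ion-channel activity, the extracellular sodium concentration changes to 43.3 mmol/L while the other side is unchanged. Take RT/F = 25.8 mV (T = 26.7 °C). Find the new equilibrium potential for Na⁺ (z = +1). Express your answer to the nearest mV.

After the shift: [Na⁺]_out = 43.3, [Na⁺]_in = 16.3 mmol/L.
E_new = (25.8/1)·ln(43.3/16.3) = 25.80 · (0.9770) = 25.21 mV

25 mV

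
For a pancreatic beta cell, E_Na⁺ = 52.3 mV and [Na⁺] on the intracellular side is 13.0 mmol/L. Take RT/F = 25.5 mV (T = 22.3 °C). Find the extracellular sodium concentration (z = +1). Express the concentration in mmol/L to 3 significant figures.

101 mmol/L

Nernst: E = (25.5/1) · ln([out]/[in]), so ln([out]/[in]) = 52.3 × 1 / 25.5 = 2.0510.
[out]/[in] = e^(2.0510) = 7.776.
[out] = 7.776 × 13.0 = 101.1 mmol/L.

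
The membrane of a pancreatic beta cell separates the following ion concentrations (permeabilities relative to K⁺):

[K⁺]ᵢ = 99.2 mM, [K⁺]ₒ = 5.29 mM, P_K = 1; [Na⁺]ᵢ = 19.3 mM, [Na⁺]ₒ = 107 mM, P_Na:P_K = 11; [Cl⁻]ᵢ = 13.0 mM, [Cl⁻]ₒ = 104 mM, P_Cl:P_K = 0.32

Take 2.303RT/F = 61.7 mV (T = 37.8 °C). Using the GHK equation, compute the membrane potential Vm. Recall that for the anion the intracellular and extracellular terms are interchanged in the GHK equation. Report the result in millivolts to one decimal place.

33.1 mV

Vm = 61.7 · log₁₀[(Σ P·[cation]ₒ + Σ P·[anion]ᵢ) / (Σ P·[cation]ᵢ + Σ P·[anion]ₒ)]
Numerator = 1×5.29 + 11×107 + 0.32×13.0 = 1186
Denominator = 1×99.2 + 11×19.3 + 0.32×104 = 344.8
Vm = 61.7 · log₁₀(3.4412) = 61.7 × (0.5367) = 33.11 mV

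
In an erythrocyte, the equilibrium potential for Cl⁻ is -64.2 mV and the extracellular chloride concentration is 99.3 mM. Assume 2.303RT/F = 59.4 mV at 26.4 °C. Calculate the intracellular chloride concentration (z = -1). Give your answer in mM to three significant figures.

8.24 mM

Nernst: E = (59.4/-1) · log₁₀([out]/[in]), so log₁₀([out]/[in]) = -64.2 × -1 / 59.4 = 1.0808.
[out]/[in] = 10^(1.0808) = 12.05.
[in] = 99.3 / 12.05 = 8.244 mM.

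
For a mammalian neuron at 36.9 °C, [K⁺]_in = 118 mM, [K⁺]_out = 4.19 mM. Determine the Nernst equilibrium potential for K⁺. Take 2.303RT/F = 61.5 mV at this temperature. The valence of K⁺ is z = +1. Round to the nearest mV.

-89 mV

E = (61.5/z) · log₁₀([K⁺]_out/[K⁺]_in) with z = +1.
= (61.5/1) · log₁₀(4.19/118) = 61.50 · log₁₀(0.03551)
= 61.50 · (-1.4497) = -89.15 mV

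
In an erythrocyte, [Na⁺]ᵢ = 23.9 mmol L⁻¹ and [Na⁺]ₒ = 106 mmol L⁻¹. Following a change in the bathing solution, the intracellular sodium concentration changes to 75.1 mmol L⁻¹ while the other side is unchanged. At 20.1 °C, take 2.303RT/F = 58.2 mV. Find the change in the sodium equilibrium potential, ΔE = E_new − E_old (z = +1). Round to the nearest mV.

E_old = (58.2/1)·log₁₀(106/23.9) = 37.65 mV
E_new = (58.2/1)·log₁₀(106/75.1) = 8.71 mV
ΔE = 8.71 − (37.65) = -28.94 mV

-29 mV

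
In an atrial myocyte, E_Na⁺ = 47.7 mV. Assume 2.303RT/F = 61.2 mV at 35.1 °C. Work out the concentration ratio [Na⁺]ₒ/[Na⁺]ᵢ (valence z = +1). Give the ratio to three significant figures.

log₁₀([out]/[in]) = E·z/(61.2) = 47.7 × 1 / 61.2 = 0.7794
[out]/[in] = 10^(0.7794) = 6.017

6.02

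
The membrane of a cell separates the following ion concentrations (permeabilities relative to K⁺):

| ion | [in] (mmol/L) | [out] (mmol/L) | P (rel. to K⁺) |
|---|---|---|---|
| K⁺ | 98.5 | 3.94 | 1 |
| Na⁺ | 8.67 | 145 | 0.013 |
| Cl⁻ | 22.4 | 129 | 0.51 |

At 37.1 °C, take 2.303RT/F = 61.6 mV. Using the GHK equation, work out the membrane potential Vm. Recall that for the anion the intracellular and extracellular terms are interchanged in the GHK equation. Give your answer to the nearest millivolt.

-60 mV

Vm = 61.6 · log₁₀[(Σ P·[cation]ₒ + Σ P·[anion]ᵢ) / (Σ P·[cation]ᵢ + Σ P·[anion]ₒ)]
Numerator = 1×3.94 + 0.013×145 + 0.51×22.4 = 17.25
Denominator = 1×98.5 + 0.013×8.67 + 0.51×129 = 164.4
Vm = 61.6 · log₁₀(0.10492) = 61.6 × (-0.9791) = -60.32 mV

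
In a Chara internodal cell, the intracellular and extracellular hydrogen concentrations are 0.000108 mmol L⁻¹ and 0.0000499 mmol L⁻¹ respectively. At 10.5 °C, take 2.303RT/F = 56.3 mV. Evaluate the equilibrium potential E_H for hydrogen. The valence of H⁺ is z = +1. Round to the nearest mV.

-19 mV

E = (56.3/z) · log₁₀([H⁺]_out/[H⁺]_in) with z = +1.
= (56.3/1) · log₁₀(0.0000499/0.000108) = 56.30 · log₁₀(0.462)
= 56.30 · (-0.3353) = -18.88 mV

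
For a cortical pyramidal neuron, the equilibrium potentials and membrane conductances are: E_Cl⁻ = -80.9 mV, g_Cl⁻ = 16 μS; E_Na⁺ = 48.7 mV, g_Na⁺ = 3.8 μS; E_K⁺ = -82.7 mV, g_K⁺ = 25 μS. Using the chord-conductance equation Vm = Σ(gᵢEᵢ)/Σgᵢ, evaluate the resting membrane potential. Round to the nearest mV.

-71 mV

Σ gᵢEᵢ = 16·(-80.9) + 3.8·(48.7) + 25·(-82.7) = -3176.84
Σ gᵢ = 16 + 3.8 + 25 = 44.8
Vm = -3176.84 / 44.8 = -70.91 mV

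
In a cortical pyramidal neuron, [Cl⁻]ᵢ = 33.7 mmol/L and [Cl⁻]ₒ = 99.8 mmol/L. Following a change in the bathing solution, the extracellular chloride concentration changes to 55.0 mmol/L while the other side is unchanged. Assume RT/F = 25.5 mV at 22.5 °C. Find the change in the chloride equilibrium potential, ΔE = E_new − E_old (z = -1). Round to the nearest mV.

15 mV

E_old = (25.5/-1)·ln(99.8/33.7) = -27.68 mV
E_new = (25.5/-1)·ln(55.0/33.7) = -12.49 mV
ΔE = -12.49 − (-27.68) = 15.19 mV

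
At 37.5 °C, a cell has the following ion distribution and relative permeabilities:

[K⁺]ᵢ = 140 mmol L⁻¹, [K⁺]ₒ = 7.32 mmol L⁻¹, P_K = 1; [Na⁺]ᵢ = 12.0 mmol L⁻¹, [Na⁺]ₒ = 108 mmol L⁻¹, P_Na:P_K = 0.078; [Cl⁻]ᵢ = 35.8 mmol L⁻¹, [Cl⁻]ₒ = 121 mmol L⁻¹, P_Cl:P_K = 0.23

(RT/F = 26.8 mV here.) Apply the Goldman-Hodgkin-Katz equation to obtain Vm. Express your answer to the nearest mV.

Vm = 26.8 · ln[(Σ P·[cation]ₒ + Σ P·[anion]ᵢ) / (Σ P·[cation]ᵢ + Σ P·[anion]ₒ)]
Numerator = 1×7.32 + 0.078×108 + 0.23×35.8 = 23.98
Denominator = 1×140 + 0.078×12.0 + 0.23×121 = 168.8
Vm = 26.8 · ln(0.14208) = 26.8 × (-1.9514) = -52.30 mV

-52 mV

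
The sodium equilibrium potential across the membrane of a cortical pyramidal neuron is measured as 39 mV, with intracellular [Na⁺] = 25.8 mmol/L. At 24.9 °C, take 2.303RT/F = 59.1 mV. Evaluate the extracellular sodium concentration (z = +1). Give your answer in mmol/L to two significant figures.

Nernst: E = (59.1/1) · log₁₀([out]/[in]), so log₁₀([out]/[in]) = 39.0 × 1 / 59.1 = 0.6599.
[out]/[in] = 10^(0.6599) = 4.57.
[out] = 4.57 × 25.8 = 117.9 mmol/L.

120 mmol/L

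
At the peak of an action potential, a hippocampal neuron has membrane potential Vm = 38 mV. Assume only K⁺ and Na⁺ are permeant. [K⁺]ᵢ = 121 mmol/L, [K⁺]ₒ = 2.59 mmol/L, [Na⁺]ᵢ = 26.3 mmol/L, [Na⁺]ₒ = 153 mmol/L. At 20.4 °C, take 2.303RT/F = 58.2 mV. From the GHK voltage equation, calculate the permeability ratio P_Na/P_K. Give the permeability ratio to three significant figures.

Let α = P_Na/P_K. GHK: Vm = 58.2·log₁₀[(Kₒ + α·Naₒ)/(Kᵢ + α·Naᵢ)].
10^(Vm/58.2) = 10^(38.0/58.2) = 4.497
So 4.497·(Kᵢ + α·Naᵢ) = Kₒ + α·Naₒ → α = (4.497·121.0 − 2.59) / (153.0 − 4.497·26.3)
α = (544.1 − 2.59) / (153.0 − 118.3) = 541.5/34.73 = 15.59

15.6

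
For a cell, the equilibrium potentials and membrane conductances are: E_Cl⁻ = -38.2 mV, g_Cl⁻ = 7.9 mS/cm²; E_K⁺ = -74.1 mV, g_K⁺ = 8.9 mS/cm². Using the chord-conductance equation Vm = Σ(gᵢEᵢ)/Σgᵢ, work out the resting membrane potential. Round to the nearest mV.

-57 mV

Σ gᵢEᵢ = 7.9·(-38.2) + 8.9·(-74.1) = -961.27
Σ gᵢ = 7.9 + 8.9 = 16.8
Vm = -961.27 / 16.8 = -57.22 mV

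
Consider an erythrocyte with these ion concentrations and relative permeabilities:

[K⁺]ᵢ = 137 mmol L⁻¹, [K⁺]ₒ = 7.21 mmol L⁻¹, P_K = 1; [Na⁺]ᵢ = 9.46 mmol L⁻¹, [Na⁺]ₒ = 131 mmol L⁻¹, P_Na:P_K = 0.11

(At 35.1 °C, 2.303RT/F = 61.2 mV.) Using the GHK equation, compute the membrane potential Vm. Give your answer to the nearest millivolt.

Vm = 61.2 · log₁₀[(Σ P·[cation]ₒ + Σ P·[anion]ᵢ) / (Σ P·[cation]ᵢ + Σ P·[anion]ₒ)]
Numerator = 1×7.21 + 0.11×131 = 21.62
Denominator = 1×137 + 0.11×9.46 = 138
Vm = 61.2 · log₁₀(0.15662) = 61.2 × (-0.8052) = -49.28 mV

-49 mV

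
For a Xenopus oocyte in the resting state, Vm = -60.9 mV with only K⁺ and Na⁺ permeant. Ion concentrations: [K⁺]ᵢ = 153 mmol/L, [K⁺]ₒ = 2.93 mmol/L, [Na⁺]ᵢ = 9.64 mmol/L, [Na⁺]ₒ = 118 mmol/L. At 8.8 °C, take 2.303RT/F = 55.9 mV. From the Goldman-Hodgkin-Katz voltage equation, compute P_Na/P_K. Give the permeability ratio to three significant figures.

0.0812

Let α = P_Na/P_K. GHK: Vm = 55.9·log₁₀[(Kₒ + α·Naₒ)/(Kᵢ + α·Naᵢ)].
10^(Vm/55.9) = 10^(-60.9/55.9) = 0.081387
So 0.081387·(Kᵢ + α·Naᵢ) = Kₒ + α·Naₒ → α = (0.081387·153.0 − 2.93) / (118.0 − 0.081387·9.64)
α = (12.45 − 2.93) / (118.0 − 0.7846) = 9.522/117.2 = 0.08124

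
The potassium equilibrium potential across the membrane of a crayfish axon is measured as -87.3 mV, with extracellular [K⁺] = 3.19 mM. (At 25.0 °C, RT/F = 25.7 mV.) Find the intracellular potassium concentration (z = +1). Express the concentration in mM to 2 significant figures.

Nernst: E = (25.7/1) · ln([out]/[in]), so ln([out]/[in]) = -87.3 × 1 / 25.7 = -3.3969.
[out]/[in] = e^(-3.3969) = 0.03348.
[in] = 3.19 / 0.03348 = 95.29 mM.

95 mM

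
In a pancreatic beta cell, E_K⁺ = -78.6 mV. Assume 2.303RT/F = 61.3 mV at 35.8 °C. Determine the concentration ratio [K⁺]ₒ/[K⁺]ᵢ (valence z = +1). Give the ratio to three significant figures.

0.0522

log₁₀([out]/[in]) = E·z/(61.3) = -78.6 × 1 / 61.3 = -1.2822
[out]/[in] = 10^(-1.2822) = 0.05221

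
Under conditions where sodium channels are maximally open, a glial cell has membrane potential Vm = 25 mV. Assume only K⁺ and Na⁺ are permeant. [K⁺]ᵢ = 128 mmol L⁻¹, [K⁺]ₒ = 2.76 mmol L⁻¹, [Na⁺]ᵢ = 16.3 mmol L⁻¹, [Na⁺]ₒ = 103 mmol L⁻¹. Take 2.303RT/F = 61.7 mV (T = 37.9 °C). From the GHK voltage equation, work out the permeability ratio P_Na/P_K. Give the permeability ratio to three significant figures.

5.24

Let α = P_Na/P_K. GHK: Vm = 61.7·log₁₀[(Kₒ + α·Naₒ)/(Kᵢ + α·Naᵢ)].
10^(Vm/61.7) = 10^(25.0/61.7) = 2.5421
So 2.5421·(Kᵢ + α·Naᵢ) = Kₒ + α·Naₒ → α = (2.5421·128.0 − 2.76) / (103.0 − 2.5421·16.3)
α = (325.4 − 2.76) / (103.0 − 41.44) = 322.6/61.56 = 5.24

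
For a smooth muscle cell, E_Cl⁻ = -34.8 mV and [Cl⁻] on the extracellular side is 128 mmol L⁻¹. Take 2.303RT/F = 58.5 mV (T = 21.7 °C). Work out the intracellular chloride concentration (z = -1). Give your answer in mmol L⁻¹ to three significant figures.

Nernst: E = (58.5/-1) · log₁₀([out]/[in]), so log₁₀([out]/[in]) = -34.8 × -1 / 58.5 = 0.5949.
[out]/[in] = 10^(0.5949) = 3.934.
[in] = 128 / 3.934 = 32.53 mmol L⁻¹.

32.5 mmol L⁻¹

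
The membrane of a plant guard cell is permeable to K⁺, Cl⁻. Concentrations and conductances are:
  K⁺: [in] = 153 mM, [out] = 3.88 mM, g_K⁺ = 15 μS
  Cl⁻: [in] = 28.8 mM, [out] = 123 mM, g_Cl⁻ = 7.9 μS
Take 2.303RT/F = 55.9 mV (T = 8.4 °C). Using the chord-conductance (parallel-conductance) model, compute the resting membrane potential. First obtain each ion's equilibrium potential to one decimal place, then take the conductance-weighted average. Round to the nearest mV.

E_K⁺ = (55.9/1)·log₁₀(3.88/153) = -89.2 mV
E_Cl⁻ = (55.9/-1)·log₁₀(123/28.8) = -35.2 mV
Vm = (Σ gᵢEᵢ)/(Σ gᵢ) = (15·-89.2 + 7.9·-35.2) / (15 + 7.9)
= -1616.08 / 22.9 = -70.57 mV

-71 mV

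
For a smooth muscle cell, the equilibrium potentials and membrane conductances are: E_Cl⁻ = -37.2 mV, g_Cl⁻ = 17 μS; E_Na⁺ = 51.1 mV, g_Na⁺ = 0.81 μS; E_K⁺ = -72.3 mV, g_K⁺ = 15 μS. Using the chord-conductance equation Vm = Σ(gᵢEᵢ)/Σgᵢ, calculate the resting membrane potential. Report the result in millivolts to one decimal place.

Σ gᵢEᵢ = 17·(-37.2) + 0.81·(51.1) + 15·(-72.3) = -1675.51
Σ gᵢ = 17 + 0.81 + 15 = 32.81
Vm = -1675.51 / 32.81 = -51.07 mV

-51.1 mV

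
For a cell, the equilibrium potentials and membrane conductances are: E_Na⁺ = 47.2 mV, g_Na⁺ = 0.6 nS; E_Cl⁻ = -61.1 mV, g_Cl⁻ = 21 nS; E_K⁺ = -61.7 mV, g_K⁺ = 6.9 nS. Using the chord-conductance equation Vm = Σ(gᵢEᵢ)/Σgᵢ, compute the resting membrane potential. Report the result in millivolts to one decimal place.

-59.0 mV

Σ gᵢEᵢ = 0.6·(47.2) + 21·(-61.1) + 6.9·(-61.7) = -1680.51
Σ gᵢ = 0.6 + 21 + 6.9 = 28.5
Vm = -1680.51 / 28.5 = -58.97 mV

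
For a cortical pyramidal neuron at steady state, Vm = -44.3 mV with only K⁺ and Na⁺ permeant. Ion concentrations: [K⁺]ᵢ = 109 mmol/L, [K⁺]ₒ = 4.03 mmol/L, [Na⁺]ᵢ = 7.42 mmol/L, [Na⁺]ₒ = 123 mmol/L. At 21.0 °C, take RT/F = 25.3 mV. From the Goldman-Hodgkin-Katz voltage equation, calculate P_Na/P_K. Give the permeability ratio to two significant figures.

Let α = P_Na/P_K. GHK: Vm = 25.3·ln[(Kₒ + α·Naₒ)/(Kᵢ + α·Naᵢ)].
e^(Vm/25.3) = e^(-44.3/25.3) = 0.1736
So 0.1736·(Kᵢ + α·Naᵢ) = Kₒ + α·Naₒ → α = (0.1736·109.0 − 4.03) / (123.0 − 0.1736·7.42)
α = (18.92 − 4.03) / (123.0 − 1.288) = 14.89/121.7 = 0.1224

0.12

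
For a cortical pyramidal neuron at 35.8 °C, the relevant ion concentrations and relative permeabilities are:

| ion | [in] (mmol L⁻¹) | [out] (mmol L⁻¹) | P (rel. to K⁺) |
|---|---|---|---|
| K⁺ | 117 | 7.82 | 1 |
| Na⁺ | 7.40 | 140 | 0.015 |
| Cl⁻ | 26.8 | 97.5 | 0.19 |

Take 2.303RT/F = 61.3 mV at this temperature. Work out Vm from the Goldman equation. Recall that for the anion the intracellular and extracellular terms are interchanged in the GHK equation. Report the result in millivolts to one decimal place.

-58.6 mV

Vm = 61.3 · log₁₀[(Σ P·[cation]ₒ + Σ P·[anion]ᵢ) / (Σ P·[cation]ᵢ + Σ P·[anion]ₒ)]
Numerator = 1×7.82 + 0.015×140 + 0.19×26.8 = 15.01
Denominator = 1×117 + 0.015×7.40 + 0.19×97.5 = 135.6
Vm = 61.3 · log₁₀(0.11068) = 61.3 × (-0.9559) = -58.60 mV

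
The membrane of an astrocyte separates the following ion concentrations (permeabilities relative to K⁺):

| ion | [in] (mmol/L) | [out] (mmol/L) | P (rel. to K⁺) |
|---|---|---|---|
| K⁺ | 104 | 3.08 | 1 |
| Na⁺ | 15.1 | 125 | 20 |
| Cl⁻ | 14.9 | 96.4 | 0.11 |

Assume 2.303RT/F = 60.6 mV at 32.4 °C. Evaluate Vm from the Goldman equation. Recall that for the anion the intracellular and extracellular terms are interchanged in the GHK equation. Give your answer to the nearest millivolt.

Vm = 60.6 · log₁₀[(Σ P·[cation]ₒ + Σ P·[anion]ᵢ) / (Σ P·[cation]ᵢ + Σ P·[anion]ₒ)]
Numerator = 1×3.08 + 20×125 + 0.11×14.9 = 2505
Denominator = 1×104 + 20×15.1 + 0.11×96.4 = 416.6
Vm = 60.6 · log₁₀(6.0122) = 60.6 × (0.7790) = 47.21 mV

47 mV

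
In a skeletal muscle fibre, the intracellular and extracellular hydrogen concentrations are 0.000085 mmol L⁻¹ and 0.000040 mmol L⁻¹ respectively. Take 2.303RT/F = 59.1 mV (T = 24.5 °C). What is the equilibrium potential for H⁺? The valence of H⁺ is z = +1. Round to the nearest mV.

-19 mV

E = (59.1/z) · log₁₀([H⁺]_out/[H⁺]_in) with z = +1.
= (59.1/1) · log₁₀(0.000040/0.000085) = 59.10 · log₁₀(0.4706)
= 59.10 · (-0.3274) = -19.35 mV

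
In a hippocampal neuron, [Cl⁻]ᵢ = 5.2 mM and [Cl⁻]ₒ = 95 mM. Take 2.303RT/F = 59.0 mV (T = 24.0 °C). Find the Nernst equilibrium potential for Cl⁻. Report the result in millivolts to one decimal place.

E = (59.0/z) · log₁₀([Cl⁻]_out/[Cl⁻]_in) with z = -1.
For an anion, dividing by z = -1 reverses the sign.
= (59.0/-1) · log₁₀(95/5.2) = -59.00 · log₁₀(18.27)
= -59.00 · (1.2617) = -74.44 mV

-74.4 mV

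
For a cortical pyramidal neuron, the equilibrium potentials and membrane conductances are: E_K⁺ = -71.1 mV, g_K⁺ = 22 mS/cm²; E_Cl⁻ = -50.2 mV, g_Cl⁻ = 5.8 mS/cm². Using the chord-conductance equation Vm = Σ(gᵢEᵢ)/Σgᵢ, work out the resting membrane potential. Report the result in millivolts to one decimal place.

-66.7 mV

Σ gᵢEᵢ = 22·(-71.1) + 5.8·(-50.2) = -1855.36
Σ gᵢ = 22 + 5.8 = 27.8
Vm = -1855.36 / 27.8 = -66.74 mV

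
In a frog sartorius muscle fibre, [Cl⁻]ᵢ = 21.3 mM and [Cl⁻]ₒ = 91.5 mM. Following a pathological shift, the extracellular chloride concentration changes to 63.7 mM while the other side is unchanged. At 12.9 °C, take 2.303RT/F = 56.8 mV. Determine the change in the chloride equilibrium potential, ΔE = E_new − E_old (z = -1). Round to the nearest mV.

E_old = (56.8/-1)·log₁₀(91.5/21.3) = -35.96 mV
E_new = (56.8/-1)·log₁₀(63.7/21.3) = -27.02 mV
ΔE = -27.02 − (-35.96) = 8.93 mV

9 mV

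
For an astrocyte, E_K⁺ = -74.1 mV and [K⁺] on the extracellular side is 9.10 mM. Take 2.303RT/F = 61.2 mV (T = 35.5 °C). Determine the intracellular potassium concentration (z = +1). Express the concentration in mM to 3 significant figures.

Nernst: E = (61.2/1) · log₁₀([out]/[in]), so log₁₀([out]/[in]) = -74.1 × 1 / 61.2 = -1.2108.
[out]/[in] = 10^(-1.2108) = 0.06155.
[in] = 9.10 / 0.06155 = 147.9 mM.

148 mM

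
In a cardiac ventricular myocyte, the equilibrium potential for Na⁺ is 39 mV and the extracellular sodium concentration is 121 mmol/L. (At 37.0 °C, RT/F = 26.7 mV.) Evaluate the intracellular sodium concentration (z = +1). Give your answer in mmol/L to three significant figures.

28.1 mmol/L

Nernst: E = (26.7/1) · ln([out]/[in]), so ln([out]/[in]) = 39.0 × 1 / 26.7 = 1.4607.
[out]/[in] = e^(1.4607) = 4.309.
[in] = 121 / 4.309 = 28.08 mmol/L.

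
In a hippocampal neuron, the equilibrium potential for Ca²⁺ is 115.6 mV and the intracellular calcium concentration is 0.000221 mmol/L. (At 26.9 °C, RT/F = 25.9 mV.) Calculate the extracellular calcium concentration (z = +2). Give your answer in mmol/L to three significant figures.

Nernst: E = (25.9/2) · ln([out]/[in]), so ln([out]/[in]) = 115.6 × 2 / 25.9 = 8.9266.
[out]/[in] = e^(8.9266) = 7530.
[out] = 7530 × 0.000221 = 1.664 mmol/L.

1.66 mmol/L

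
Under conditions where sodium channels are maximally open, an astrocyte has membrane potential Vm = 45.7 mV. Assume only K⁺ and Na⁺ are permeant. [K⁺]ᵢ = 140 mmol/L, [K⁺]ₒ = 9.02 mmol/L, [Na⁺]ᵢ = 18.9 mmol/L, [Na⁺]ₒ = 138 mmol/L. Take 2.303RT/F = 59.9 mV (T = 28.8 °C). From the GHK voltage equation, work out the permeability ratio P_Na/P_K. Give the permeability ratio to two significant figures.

28

Let α = P_Na/P_K. GHK: Vm = 59.9·log₁₀[(Kₒ + α·Naₒ)/(Kᵢ + α·Naᵢ)].
10^(Vm/59.9) = 10^(45.7/59.9) = 5.7935
So 5.7935·(Kᵢ + α·Naᵢ) = Kₒ + α·Naₒ → α = (5.7935·140.0 − 9.02) / (138.0 − 5.7935·18.9)
α = (811.1 − 9.02) / (138.0 − 109.5) = 802.1/28.5 = 28.14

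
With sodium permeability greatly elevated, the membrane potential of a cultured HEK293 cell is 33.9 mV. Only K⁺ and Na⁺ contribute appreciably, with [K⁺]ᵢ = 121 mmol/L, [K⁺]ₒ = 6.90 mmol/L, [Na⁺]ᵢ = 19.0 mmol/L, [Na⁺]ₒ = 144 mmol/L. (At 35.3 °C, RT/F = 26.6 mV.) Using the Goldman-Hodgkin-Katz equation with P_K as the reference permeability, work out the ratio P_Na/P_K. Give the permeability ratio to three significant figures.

5.60

Let α = P_Na/P_K. GHK: Vm = 26.6·ln[(Kₒ + α·Naₒ)/(Kᵢ + α·Naᵢ)].
e^(Vm/26.6) = e^(33.9/26.6) = 3.5767
So 3.5767·(Kᵢ + α·Naᵢ) = Kₒ + α·Naₒ → α = (3.5767·121.0 − 6.9) / (144.0 − 3.5767·19.0)
α = (432.8 − 6.9) / (144.0 − 67.96) = 425.9/76.04 = 5.6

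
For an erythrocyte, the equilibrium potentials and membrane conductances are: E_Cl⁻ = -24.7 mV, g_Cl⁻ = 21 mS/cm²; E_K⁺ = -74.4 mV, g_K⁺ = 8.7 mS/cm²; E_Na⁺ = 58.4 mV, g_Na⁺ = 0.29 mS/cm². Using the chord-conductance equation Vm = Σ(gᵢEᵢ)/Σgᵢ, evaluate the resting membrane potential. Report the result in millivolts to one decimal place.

-38.3 mV

Σ gᵢEᵢ = 21·(-24.7) + 8.7·(-74.4) + 0.29·(58.4) = -1149.04
Σ gᵢ = 21 + 8.7 + 0.29 = 29.99
Vm = -1149.04 / 29.99 = -38.31 mV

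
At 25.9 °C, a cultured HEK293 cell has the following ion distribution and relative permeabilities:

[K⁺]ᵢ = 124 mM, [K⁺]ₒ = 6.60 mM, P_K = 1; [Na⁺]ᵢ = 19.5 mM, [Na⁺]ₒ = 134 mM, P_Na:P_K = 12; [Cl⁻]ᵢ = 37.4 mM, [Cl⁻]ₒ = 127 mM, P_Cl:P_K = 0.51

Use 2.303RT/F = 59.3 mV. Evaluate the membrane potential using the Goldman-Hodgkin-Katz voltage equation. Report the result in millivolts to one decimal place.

Vm = 59.3 · log₁₀[(Σ P·[cation]ₒ + Σ P·[anion]ᵢ) / (Σ P·[cation]ᵢ + Σ P·[anion]ₒ)]
Numerator = 1×6.60 + 12×134 + 0.51×37.4 = 1634
Denominator = 1×124 + 12×19.5 + 0.51×127 = 422.8
Vm = 59.3 · log₁₀(3.8642) = 59.3 × (0.5871) = 34.81 mV

34.8 mV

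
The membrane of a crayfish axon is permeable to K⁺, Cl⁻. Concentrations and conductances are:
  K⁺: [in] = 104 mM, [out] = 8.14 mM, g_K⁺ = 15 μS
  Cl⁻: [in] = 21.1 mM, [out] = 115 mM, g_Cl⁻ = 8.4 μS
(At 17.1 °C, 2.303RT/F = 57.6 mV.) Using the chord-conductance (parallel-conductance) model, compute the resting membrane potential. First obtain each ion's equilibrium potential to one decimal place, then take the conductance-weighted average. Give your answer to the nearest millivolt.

-56 mV

E_K⁺ = (57.6/1)·log₁₀(8.14/104) = -63.7 mV
E_Cl⁻ = (57.6/-1)·log₁₀(115/21.1) = -42.4 mV
Vm = (Σ gᵢEᵢ)/(Σ gᵢ) = (15·-63.7 + 8.4·-42.4) / (15 + 8.4)
= -1311.66 / 23.4 = -56.05 mV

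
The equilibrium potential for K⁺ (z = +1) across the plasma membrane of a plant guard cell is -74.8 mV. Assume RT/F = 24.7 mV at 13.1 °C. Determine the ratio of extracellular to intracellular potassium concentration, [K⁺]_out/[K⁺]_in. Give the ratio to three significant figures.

ln([out]/[in]) = E·z/(24.7) = -74.8 × 1 / 24.7 = -3.0283
[out]/[in] = e^(-3.0283) = 0.0484

0.0484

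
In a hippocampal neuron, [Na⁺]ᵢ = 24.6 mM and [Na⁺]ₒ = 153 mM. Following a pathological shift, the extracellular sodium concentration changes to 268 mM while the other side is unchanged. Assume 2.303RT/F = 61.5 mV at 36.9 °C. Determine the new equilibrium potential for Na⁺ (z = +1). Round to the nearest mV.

After the shift: [Na⁺]_out = 268, [Na⁺]_in = 24.6 mM.
E_new = (61.5/1)·log₁₀(268/24.6) = 61.50 · (1.0372) = 63.79 mV

64 mV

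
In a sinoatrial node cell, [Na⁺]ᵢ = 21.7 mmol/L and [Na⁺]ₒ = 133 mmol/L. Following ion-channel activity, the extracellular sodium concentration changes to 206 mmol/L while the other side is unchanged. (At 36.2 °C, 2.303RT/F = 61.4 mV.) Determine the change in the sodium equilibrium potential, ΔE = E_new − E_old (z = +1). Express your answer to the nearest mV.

12 mV

E_old = (61.4/1)·log₁₀(133/21.7) = 48.35 mV
E_new = (61.4/1)·log₁₀(206/21.7) = 60.01 mV
ΔE = 60.01 − (48.35) = 11.67 mV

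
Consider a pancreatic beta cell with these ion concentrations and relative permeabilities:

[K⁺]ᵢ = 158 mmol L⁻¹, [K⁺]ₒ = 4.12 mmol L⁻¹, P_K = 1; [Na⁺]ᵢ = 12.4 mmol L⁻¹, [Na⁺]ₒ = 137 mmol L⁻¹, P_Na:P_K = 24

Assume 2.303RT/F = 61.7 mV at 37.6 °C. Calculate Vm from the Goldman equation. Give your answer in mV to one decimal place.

53.0 mV

Vm = 61.7 · log₁₀[(Σ P·[cation]ₒ + Σ P·[anion]ᵢ) / (Σ P·[cation]ᵢ + Σ P·[anion]ₒ)]
Numerator = 1×4.12 + 24×137 = 3292
Denominator = 1×158 + 24×12.4 = 455.6
Vm = 61.7 · log₁₀(7.2259) = 61.7 × (0.8589) = 52.99 mV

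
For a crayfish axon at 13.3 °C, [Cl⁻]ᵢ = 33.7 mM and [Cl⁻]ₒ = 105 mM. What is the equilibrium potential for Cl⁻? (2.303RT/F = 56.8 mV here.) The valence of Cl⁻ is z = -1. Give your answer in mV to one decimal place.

-28.0 mV

E = (56.8/z) · log₁₀([Cl⁻]_out/[Cl⁻]_in) with z = -1.
For an anion, dividing by z = -1 reverses the sign.
= (56.8/-1) · log₁₀(105/33.7) = -56.80 · log₁₀(3.116)
= -56.80 · (0.4936) = -28.03 mV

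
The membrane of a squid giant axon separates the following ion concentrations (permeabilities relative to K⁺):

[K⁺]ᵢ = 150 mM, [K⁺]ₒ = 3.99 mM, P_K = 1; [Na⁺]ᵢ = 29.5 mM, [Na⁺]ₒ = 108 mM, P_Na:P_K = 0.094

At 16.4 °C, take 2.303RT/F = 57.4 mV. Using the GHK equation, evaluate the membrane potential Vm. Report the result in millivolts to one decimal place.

Vm = 57.4 · log₁₀[(Σ P·[cation]ₒ + Σ P·[anion]ᵢ) / (Σ P·[cation]ᵢ + Σ P·[anion]ₒ)]
Numerator = 1×3.99 + 0.094×108 = 14.14
Denominator = 1×150 + 0.094×29.5 = 152.8
Vm = 57.4 · log₁₀(0.092569) = 57.4 × (-1.0335) = -59.32 mV

-59.3 mV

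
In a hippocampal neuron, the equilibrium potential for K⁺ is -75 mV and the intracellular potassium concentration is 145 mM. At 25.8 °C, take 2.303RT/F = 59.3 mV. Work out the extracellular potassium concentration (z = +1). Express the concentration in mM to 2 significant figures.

Nernst: E = (59.3/1) · log₁₀([out]/[in]), so log₁₀([out]/[in]) = -75.0 × 1 / 59.3 = -1.2648.
[out]/[in] = 10^(-1.2648) = 0.05436.
[out] = 0.05436 × 145 = 7.882 mM.

7.9 mM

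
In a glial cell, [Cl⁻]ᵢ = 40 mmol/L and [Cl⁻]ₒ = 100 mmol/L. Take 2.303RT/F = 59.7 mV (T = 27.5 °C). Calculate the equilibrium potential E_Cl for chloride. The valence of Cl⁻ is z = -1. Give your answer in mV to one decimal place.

-23.8 mV

E = (59.7/z) · log₁₀([Cl⁻]_out/[Cl⁻]_in) with z = -1.
For an anion, dividing by z = -1 reverses the sign.
= (59.7/-1) · log₁₀(100/40) = -59.70 · log₁₀(2.5)
= -59.70 · (0.3979) = -23.76 mV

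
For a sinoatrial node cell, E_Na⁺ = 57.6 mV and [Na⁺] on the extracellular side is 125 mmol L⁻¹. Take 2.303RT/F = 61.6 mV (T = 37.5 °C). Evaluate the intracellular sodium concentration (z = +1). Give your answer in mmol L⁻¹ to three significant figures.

14.5 mmol L⁻¹

Nernst: E = (61.6/1) · log₁₀([out]/[in]), so log₁₀([out]/[in]) = 57.6 × 1 / 61.6 = 0.9351.
[out]/[in] = 10^(0.9351) = 8.611.
[in] = 125 / 8.611 = 14.52 mmol L⁻¹.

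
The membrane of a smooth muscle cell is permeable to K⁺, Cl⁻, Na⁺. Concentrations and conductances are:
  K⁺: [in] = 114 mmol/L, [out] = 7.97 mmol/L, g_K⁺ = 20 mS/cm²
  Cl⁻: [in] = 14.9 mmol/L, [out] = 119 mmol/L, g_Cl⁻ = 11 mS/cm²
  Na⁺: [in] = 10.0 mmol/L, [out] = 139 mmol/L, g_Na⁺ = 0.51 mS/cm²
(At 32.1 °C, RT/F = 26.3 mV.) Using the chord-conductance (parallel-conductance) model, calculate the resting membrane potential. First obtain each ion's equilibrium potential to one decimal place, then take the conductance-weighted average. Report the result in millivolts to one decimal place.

-62.4 mV

E_K⁺ = (26.3/1)·ln(7.97/114) = -70.0 mV
E_Cl⁻ = (26.3/-1)·ln(119/14.9) = -54.6 mV
E_Na⁺ = (26.3/1)·ln(139/10.0) = 69.2 mV
Vm = (Σ gᵢEᵢ)/(Σ gᵢ) = (20·-70.0 + 11·-54.6 + 0.51·69.2) / (20 + 11 + 0.51)
= -1965.31 / 31.51 = -62.37 mV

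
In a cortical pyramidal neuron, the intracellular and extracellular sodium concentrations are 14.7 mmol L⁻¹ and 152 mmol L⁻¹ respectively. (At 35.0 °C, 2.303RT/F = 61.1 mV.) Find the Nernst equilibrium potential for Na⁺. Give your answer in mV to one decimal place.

62.0 mV

E = (61.1/z) · log₁₀([Na⁺]_out/[Na⁺]_in) with z = +1.
= (61.1/1) · log₁₀(152/14.7) = 61.10 · log₁₀(10.34)
= 61.10 · (1.0145) = 61.99 mV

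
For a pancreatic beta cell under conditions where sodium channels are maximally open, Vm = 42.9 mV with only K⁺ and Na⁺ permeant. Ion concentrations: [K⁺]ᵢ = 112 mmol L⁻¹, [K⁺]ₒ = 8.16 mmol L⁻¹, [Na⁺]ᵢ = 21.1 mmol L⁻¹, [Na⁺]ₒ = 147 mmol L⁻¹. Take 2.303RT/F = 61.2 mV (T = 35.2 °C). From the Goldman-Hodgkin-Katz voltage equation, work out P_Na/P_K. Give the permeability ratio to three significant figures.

Let α = P_Na/P_K. GHK: Vm = 61.2·log₁₀[(Kₒ + α·Naₒ)/(Kᵢ + α·Naᵢ)].
10^(Vm/61.2) = 10^(42.9/61.2) = 5.0232
So 5.0232·(Kᵢ + α·Naᵢ) = Kₒ + α·Naₒ → α = (5.0232·112.0 − 8.16) / (147.0 − 5.0232·21.1)
α = (562.6 − 8.16) / (147.0 − 106) = 554.4/41.01 = 13.52

13.5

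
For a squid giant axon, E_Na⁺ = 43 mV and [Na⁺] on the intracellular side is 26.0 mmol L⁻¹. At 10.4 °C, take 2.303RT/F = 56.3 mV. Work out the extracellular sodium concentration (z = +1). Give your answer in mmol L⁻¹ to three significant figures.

151 mmol L⁻¹

Nernst: E = (56.3/1) · log₁₀([out]/[in]), so log₁₀([out]/[in]) = 43.0 × 1 / 56.3 = 0.7638.
[out]/[in] = 10^(0.7638) = 5.805.
[out] = 5.805 × 26.0 = 150.9 mmol L⁻¹.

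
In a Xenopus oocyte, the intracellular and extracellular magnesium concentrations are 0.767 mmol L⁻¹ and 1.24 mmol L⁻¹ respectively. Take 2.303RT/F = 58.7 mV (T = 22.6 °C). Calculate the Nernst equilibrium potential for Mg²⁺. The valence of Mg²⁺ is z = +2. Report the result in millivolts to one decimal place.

E = (58.7/z) · log₁₀([Mg²⁺]_out/[Mg²⁺]_in) with z = +2.
= (58.7/2) · log₁₀(1.24/0.767) = 29.35 · log₁₀(1.617)
= 29.35 · (0.2086) = 6.12 mV

6.1 mV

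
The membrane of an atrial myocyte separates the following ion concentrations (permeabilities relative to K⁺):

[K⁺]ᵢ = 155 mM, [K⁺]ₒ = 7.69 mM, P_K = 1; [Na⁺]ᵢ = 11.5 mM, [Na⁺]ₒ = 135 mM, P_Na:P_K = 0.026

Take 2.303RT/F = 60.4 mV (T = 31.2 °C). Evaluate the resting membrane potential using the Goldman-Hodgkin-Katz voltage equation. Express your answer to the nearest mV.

Vm = 60.4 · log₁₀[(Σ P·[cation]ₒ + Σ P·[anion]ᵢ) / (Σ P·[cation]ᵢ + Σ P·[anion]ₒ)]
Numerator = 1×7.69 + 0.026×135 = 11.2
Denominator = 1×155 + 0.026×11.5 = 155.3
Vm = 60.4 · log₁₀(0.072119) = 60.4 × (-1.1420) = -68.97 mV

-69 mV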